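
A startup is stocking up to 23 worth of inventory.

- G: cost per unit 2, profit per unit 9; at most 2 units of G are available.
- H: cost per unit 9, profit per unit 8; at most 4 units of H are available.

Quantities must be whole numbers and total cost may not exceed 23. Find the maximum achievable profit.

34

G has the best ratio (9/2); taking only G gives at most 2×9 = 18 (stopped by the supply cap of 2).
Mixing does better — 2×G and 2×H: cost 22 ≤ 23, profit 2·9 + 2·8 = 34.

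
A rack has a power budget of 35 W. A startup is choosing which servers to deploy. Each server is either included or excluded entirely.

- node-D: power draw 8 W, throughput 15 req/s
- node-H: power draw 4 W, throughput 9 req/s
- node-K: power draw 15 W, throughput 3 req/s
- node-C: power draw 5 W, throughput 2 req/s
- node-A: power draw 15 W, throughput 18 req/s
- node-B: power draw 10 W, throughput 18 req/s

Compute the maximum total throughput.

node-D + node-A + node-B: power draw 8 + 15 + 10 = 33 ≤ 35, throughput 15 + 18 + 18 = 51.
node-H + node-C + node-A + node-B: power draw 4 + 5 + 15 + 10 = 34 ≤ 35, throughput 9 + 2 + 18 + 18 = 47.
Best is node-D, node-A, and node-B with total throughput 51.

51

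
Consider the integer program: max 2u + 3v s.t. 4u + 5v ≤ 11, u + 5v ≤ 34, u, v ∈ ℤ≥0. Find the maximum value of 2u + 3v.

6

(u,v)=(0,2): 4·0+5·2=10≤11, 1·0+5·2=10≤34, objective 6.
(u,v)=(1,1): 4·1+5·1=9≤11, 1·1+5·1=6≤34, objective 5.
(u,v)=(0,1): 4·0+5·1=5≤11, 1·0+5·1=5≤34, objective 3.
The best lattice point is (0,2), giving 6.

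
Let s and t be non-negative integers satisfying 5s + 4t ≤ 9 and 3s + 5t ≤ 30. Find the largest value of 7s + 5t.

12

The continuous relaxation peaks at (1.8, 0) with value 12.60; rounding to a feasible lattice point costs some objective.
(s,t)=(1,1): 5·1+4·1=9≤9, 3·1+5·1=8≤30, objective 12.
(s,t)=(0,2): 5·0+4·2=8≤9, 3·0+5·2=10≤30, objective 10.
(s,t)=(1,0): 5·1+4·0=5≤9, 3·1+5·0=3≤30, objective 7.
(s,t)=(0,1): 5·0+4·1=4≤9, 3·0+5·1=5≤30, objective 5.
No feasible integer point exceeds 12.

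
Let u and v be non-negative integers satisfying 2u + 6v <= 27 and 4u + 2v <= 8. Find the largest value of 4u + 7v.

(u,v)=(0,4): 2·0+6·4=24≤27, 4·0+2·4=8≤8, objective 28.
(u,v)=(0,3): 2·0+6·3=18≤27, 4·0+2·3=6≤8, objective 21.
No feasible integer point exceeds 28.

28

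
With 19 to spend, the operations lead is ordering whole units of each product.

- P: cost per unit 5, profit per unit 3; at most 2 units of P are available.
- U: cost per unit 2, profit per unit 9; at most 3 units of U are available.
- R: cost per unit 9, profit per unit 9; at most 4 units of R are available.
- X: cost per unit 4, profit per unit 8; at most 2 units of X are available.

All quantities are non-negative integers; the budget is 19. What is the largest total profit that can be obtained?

U has the best ratio (9/2); taking only U gives at most 3×9 = 27 (stopped by the supply cap of 3).
Mixing does better — 1×P, 3×U, and 2×X: cost 19 ≤ 19, profit 1·3 + 3·9 + 2·8 = 46.

46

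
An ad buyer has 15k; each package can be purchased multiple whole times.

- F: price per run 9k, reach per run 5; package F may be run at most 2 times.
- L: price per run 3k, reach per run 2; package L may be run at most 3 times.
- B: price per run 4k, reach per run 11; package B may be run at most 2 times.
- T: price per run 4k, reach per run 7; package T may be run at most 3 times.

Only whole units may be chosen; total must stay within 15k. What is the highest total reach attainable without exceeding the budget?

31

This is a bounded integer knapsack.
2×B and 1×T: price 12 ≤ 15, reach 2·11 + 1·7 = 29.
1×L, 2×B, and 1×T: price 15 ≤ 15, reach 1·2 + 2·11 + 1·7 = 31.
Best is 31.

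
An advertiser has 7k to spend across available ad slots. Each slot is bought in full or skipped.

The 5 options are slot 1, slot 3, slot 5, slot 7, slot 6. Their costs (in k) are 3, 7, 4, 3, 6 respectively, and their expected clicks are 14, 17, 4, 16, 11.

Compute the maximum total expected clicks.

30

Take slot 1 and slot 7: cost 3 + 3 = 6 ≤ 7, expected clicks 14 + 16 = 30.
No other feasible combination does better.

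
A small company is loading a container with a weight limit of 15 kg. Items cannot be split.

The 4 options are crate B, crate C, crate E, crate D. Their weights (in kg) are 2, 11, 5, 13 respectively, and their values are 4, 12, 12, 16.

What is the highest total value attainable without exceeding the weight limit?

20

Allowing fractional choices, the relaxed optimum would be about 25.8, but items are indivisible.
crate B + crate E: weight 2 + 5 = 7 ≤ 15, value 4 + 12 = 16.
crate B + crate D: weight 2 + 13 = 15 ≤ 15, value 4 + 16 = 20.
crate B + crate C: weight 2 + 11 = 13 ≤ 15, value 4 + 12 = 16.
Best is crate B and crate D with total value 20.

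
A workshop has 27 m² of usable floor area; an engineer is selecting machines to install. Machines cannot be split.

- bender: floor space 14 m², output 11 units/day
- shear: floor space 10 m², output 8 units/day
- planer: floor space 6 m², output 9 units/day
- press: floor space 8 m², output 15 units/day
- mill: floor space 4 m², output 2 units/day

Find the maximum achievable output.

32

Treat it as a binary knapsack problem.
Allowing fractional choices, the relaxed optimum would be about 34.4, but machines are indivisible.
planer + press + mill: floor space 6 + 8 + 4 = 18 ≤ 27, output 9 + 15 + 2 = 26.
shear + planer + press: floor space 10 + 6 + 8 = 24 ≤ 27, output 8 + 9 + 15 = 32.
bender + press + mill: floor space 14 + 8 + 4 = 26 ≤ 27, output 11 + 15 + 2 = 28.
Best is shear, planer, and press with total output 32.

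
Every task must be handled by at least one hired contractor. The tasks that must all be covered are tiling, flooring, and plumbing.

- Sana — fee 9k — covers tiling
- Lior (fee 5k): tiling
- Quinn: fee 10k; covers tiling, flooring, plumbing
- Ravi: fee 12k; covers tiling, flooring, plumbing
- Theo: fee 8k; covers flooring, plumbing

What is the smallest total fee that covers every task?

Quinn alone covers tiling, flooring, plumbing — every task.
Total fee: 10.
No cover costs less than 10.

10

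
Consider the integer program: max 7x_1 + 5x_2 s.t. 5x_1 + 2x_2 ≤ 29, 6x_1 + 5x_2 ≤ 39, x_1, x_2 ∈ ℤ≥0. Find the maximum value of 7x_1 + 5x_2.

43

Relaxing integrality, the LP optimum is 44.15 at (x_1,x_2) = (5.15, 1.62), which is not an integer point.
(x_1,x_2)=(4,3): 5·4+2·3=26≤29, 6·4+5·3=39≤39, objective 43.
(x_1,x_2)=(3,4): 5·3+2·4=23≤29, 6·3+5·4=38≤39, objective 41.
Maximum is 43 at (x_1,x_2)=(4,3).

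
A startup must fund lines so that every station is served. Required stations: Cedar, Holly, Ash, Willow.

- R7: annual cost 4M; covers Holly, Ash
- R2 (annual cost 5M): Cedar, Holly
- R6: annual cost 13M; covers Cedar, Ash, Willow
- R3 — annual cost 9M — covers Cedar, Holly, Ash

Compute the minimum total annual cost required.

The greedy cost-per-new-station heuristic would pick R7, R2, and R6 for 22, but a cheaper cover exists.
Choose R7 and R6: together they cover Cedar, Holly, Ash, Willow — every station.
Total annual cost: 4 + 13 = 17.
No cover costs less than 17.

17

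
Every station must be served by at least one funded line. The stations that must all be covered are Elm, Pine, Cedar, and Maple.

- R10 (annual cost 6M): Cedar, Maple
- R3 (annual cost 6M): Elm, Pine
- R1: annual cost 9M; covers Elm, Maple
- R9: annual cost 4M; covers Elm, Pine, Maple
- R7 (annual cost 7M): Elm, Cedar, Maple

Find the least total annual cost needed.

10

Choose R10 and R9: together they cover Elm, Pine, Cedar, Maple — every station.
Total annual cost: 6 + 4 = 10.
No cover costs less than 10.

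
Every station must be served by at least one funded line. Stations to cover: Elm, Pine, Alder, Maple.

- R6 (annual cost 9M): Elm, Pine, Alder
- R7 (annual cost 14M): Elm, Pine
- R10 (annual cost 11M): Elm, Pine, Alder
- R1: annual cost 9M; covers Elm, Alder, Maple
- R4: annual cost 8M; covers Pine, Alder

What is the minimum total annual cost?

Choose R1 and R4: together they cover Elm, Pine, Alder, Maple — every station.
Total annual cost: 9 + 8 = 17.

17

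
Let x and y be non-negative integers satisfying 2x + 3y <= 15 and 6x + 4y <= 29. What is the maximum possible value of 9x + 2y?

38

The continuous relaxation peaks at (4.83, 0) with value 43.50; rounding to a feasible lattice point costs some objective.
(x,y)=(4,1): 2·4+3·1=11≤15, 6·4+4·1=28≤29, objective 38.
(x,y)=(4,0): 2·4+3·0=8≤15, 6·4+4·0=24≤29, objective 36.
Maximum is 38 at (x,y)=(4,1).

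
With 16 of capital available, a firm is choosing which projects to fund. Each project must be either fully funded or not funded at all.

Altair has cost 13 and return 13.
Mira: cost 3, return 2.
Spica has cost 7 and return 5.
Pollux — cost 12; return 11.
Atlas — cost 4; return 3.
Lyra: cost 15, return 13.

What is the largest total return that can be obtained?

This is a 0-1 knapsack instance.
Allowing fractional choices, the relaxed optimum would be about 15.8, but projects are indivisible.
Pollux + Atlas: cost 12 + 4 = 16 ≤ 16, return 11 + 3 = 14.
Altair + Mira: cost 13 + 3 = 16 ≤ 16, return 13 + 2 = 15.
Best is Altair and Mira with total return 15.

15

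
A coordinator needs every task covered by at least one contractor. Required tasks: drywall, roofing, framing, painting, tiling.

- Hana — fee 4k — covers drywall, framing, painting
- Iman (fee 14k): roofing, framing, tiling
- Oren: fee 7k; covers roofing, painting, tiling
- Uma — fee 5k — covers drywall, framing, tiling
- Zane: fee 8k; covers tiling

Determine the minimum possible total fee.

Choose Hana and Oren: together they cover drywall, roofing, framing, painting, tiling — every task.
Total fee: 4 + 7 = 11.
No cover costs less than 11.

11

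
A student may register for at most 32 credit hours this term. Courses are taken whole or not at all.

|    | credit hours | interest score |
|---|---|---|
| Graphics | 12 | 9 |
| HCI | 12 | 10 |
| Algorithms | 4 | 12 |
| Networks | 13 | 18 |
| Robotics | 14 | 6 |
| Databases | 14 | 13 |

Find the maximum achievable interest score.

43

Algorithms + Networks + Databases: credit hours 4 + 13 + 14 = 31 ≤ 32, interest score 12 + 18 + 13 = 43.
HCI + Algorithms + Networks: credit hours 12 + 4 + 13 = 29 ≤ 32, interest score 10 + 12 + 18 = 40.
Best is Algorithms, Networks, and Databases with total interest score 43.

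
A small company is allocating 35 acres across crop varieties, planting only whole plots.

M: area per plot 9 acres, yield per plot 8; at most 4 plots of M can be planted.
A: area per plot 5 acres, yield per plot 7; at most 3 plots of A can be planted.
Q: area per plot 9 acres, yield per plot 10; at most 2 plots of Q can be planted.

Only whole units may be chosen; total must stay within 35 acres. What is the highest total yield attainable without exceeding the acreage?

41

A has the best ratio (7/5); taking only A gives at most 3×7 = 21 (stopped by the supply cap of 3).
Mixing does better — 3×A and 2×Q: area 33 ≤ 35, yield 3·7 + 2·10 = 41.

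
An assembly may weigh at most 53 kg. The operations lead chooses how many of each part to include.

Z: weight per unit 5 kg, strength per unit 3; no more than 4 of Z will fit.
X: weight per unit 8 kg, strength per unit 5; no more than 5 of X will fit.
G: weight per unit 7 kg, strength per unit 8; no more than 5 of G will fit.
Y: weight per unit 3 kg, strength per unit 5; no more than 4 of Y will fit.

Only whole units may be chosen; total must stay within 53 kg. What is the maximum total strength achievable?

63

This is a bounded integer knapsack.
Take 1×Z, 5×G, and 4×Y: weight 52 ≤ 53, strength 1·3 + 5·8 + 4·5 = 63.
Y has the best ratio (5/3) and is taken to its limit of 4; remaining capacity is filled optimally with the others.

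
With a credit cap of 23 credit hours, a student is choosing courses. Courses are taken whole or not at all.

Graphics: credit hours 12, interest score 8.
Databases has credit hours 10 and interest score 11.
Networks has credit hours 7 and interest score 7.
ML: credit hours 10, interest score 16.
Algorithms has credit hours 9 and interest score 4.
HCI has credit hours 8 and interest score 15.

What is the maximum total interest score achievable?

Allowing fractional choices, the relaxed optimum would be about 36.5, but courses are indivisible.
Databases + HCI: credit hours 10 + 8 = 18 ≤ 23, interest score 11 + 15 = 26.
ML + HCI: credit hours 10 + 8 = 18 ≤ 23, interest score 16 + 15 = 31.
Databases + ML: credit hours 10 + 10 = 20 ≤ 23, interest score 11 + 16 = 27.
Best is ML and HCI with total interest score 31.

31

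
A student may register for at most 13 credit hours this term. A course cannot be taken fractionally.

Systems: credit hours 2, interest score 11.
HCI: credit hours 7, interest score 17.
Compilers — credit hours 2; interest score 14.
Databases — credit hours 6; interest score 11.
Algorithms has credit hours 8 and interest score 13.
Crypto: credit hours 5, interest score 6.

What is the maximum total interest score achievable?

Allowing fractional choices, the relaxed optimum would be about 45.7, but courses are indivisible.
Systems + Compilers + Databases: credit hours 2 + 2 + 6 = 10 ≤ 13, interest score 11 + 14 + 11 = 36.
Systems + Compilers + Algorithms: credit hours 2 + 2 + 8 = 12 ≤ 13, interest score 11 + 14 + 13 = 38.
Systems + HCI + Compilers: credit hours 2 + 7 + 2 = 11 ≤ 13, interest score 11 + 17 + 14 = 42.
Best is Systems, HCI, and Compilers with total interest score 42.

42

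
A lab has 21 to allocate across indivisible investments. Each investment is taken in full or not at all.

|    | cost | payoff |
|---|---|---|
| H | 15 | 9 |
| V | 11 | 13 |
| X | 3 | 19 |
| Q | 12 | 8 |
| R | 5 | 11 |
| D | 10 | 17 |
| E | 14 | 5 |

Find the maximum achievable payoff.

47

Allowing fractional choices, the relaxed optimum would be about 50.5, but investments are indivisible.
X + Q + R: cost 3 + 12 + 5 = 20 ≤ 21, payoff 19 + 8 + 11 = 38.
X + R + D: cost 3 + 5 + 10 = 18 ≤ 21, payoff 19 + 11 + 17 = 47.
V + X + R: cost 11 + 3 + 5 = 19 ≤ 21, payoff 13 + 19 + 11 = 43.
Best is X, R, and D with total payoff 47.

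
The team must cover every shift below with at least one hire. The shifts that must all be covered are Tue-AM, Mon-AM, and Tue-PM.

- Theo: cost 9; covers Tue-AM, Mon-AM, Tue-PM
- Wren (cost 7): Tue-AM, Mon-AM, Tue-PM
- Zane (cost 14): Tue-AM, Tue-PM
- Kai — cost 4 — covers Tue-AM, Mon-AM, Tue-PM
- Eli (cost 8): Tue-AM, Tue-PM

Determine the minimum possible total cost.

4

This is a weighted set-cover instance.
Kai alone covers Tue-AM, Mon-AM, Tue-PM — every shift.
Total cost: 4.
No cover costs less than 4.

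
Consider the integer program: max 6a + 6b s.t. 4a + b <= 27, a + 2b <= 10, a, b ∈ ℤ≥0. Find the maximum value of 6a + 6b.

The continuous relaxation peaks at (6.29, 1.86) with value 48.86; rounding to a feasible lattice point costs some objective.
(a,b)=(6,2): 4·6+1·2=26≤27, 1·6+2·2=10≤10, objective 48.
(a,b)=(6,1): 4·6+1·1=25≤27, 1·6+2·1=8≤10, objective 42.
No feasible integer point exceeds 48.

48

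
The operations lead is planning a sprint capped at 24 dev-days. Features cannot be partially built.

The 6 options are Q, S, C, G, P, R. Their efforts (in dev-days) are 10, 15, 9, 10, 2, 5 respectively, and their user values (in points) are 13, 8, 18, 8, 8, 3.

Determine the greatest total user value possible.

39

This is a 0-1 knapsack instance.
Allowing fractional choices, the relaxed optimum would be about 41.4, but features are indivisible.
Q + C + P: effort 10 + 9 + 2 = 21 ≤ 24, user value 13 + 18 + 8 = 39.
C + G + P: effort 9 + 10 + 2 = 21 ≤ 24, user value 18 + 8 + 8 = 34.
Q + C + R: effort 10 + 9 + 5 = 24 ≤ 24, user value 13 + 18 + 3 = 34.
Best is Q, C, and P with total user value 39.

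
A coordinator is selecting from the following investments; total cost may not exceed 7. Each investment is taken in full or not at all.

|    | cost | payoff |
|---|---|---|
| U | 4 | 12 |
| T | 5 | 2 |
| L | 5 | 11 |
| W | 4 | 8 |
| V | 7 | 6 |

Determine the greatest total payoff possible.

Take U: cost 4 ≤ 7, payoff 12.
No other feasible combination does better.

12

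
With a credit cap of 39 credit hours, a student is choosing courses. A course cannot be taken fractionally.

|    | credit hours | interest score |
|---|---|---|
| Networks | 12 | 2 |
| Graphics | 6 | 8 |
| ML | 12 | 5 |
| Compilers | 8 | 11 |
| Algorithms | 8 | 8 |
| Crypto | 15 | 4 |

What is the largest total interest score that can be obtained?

This is an integer program with binary decision variables.
Allowing fractional choices, the relaxed optimum would be about 33.3, but courses are indivisible.
Graphics + Compilers + Algorithms + Crypto: credit hours 6 + 8 + 8 + 15 = 37 ≤ 39, interest score 8 + 11 + 8 + 4 = 31.
Graphics + ML + Compilers + Algorithms: credit hours 6 + 12 + 8 + 8 = 34 ≤ 39, interest score 8 + 5 + 11 + 8 = 32.
Best is Graphics, ML, Compilers, and Algorithms with total interest score 32.

32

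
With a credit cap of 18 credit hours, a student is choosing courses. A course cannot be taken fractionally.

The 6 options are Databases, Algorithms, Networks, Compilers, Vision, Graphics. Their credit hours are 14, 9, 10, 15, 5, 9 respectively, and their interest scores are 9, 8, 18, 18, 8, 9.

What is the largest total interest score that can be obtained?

This is an integer program with binary decision variables.
Allowing fractional choices, the relaxed optimum would be about 29.6, but courses are indivisible.
Networks + Vision: credit hours 10 + 5 = 15 ≤ 18, interest score 18 + 8 = 26.
Networks: credit hours 10 ≤ 18, interest score 18.
Compilers: credit hours 15 ≤ 18, interest score 18.
Best is Networks and Vision with total interest score 26.

26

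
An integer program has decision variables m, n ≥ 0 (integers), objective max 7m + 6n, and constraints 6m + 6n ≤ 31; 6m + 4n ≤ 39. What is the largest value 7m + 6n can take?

Relaxing integrality, the LP optimum is 36.17 at (m,n) = (5.17, 0), which is not an integer point.
(m,n)=(5,0): 6·5+6·0=30≤31, 6·5+4·0=30≤39, objective 35.
(m,n)=(4,1): 6·4+6·1=30≤31, 6·4+4·1=28≤39, objective 34.
(m,n)=(4,0): 6·4+6·0=24≤31, 6·4+4·0=24≤39, objective 28.
Maximum is 35 at (m,n)=(5,0).

35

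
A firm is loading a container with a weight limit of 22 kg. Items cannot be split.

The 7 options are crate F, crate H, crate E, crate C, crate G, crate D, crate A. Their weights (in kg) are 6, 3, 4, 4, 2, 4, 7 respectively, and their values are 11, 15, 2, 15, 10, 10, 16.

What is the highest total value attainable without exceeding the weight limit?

67

Allowing fractional choices, the relaxed optimum would be about 69.7, but items are indivisible.
crate H + crate C + crate G + crate D + crate A: weight 3 + 4 + 2 + 4 + 7 = 20 ≤ 22, value 15 + 15 + 10 + 10 + 16 = 66.
crate F + crate H + crate C + crate G + crate A: weight 6 + 3 + 4 + 2 + 7 = 22 ≤ 22, value 11 + 15 + 15 + 10 + 16 = 67.
Best is crate F, crate H, crate C, crate G, and crate A with total value 67.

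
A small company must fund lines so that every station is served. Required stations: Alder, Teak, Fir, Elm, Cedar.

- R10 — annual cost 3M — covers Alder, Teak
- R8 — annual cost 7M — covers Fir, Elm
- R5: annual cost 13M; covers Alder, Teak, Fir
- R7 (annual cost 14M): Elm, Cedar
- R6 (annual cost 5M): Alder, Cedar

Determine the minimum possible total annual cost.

15

This is an integer covering problem.
Choose R10, R8, and R6: together they cover Alder, Teak, Fir, Elm, Cedar — every station.
Total annual cost: 3 + 7 + 5 = 15.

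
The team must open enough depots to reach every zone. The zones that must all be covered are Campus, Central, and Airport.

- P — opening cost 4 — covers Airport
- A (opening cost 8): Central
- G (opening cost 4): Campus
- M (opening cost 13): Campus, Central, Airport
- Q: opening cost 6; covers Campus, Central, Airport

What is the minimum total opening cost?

6

Q alone covers Campus, Central, Airport — every zone.
Total opening cost: 6.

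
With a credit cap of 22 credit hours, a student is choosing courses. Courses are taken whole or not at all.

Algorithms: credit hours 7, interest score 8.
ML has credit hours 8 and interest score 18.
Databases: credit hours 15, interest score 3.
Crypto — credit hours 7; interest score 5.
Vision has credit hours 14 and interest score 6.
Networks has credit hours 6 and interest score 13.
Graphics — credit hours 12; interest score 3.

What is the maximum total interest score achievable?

39

This is an integer program with binary decision variables.
Take Algorithms, ML, and Networks: credit hours 7 + 8 + 6 = 21 ≤ 22, interest score 8 + 18 + 13 = 39.
No other feasible combination does better.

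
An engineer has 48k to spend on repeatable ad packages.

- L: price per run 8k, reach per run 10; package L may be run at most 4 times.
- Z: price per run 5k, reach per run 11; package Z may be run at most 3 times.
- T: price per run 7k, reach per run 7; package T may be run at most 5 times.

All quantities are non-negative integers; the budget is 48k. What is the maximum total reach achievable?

73

Take 4×L and 3×Z: price 47 ≤ 48, reach 4·10 + 3·11 = 73.
Z has the best ratio (11/5) and is taken to its limit of 3; remaining capacity is filled optimally with the others.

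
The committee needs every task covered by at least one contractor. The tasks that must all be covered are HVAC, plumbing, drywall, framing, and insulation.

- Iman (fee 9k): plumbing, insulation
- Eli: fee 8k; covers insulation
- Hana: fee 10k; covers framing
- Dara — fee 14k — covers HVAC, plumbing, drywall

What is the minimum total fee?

32

The greedy cost-per-new-task heuristic would pick Iman, Dara, and Hana for 33, but a cheaper cover exists.
Choose Eli, Hana, and Dara: together they cover HVAC, plumbing, drywall, framing, insulation — every task.
Total fee: 8 + 10 + 14 = 32.
No cover costs less than 32.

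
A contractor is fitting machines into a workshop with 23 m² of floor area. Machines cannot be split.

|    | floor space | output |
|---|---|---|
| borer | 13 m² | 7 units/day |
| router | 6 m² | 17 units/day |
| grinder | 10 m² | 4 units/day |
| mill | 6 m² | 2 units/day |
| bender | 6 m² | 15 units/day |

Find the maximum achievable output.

Allowing fractional choices, the relaxed optimum would be about 37.9, but machines are indivisible.
router + bender: floor space 6 + 6 = 12 ≤ 23, output 17 + 15 = 32.
router + grinder + bender: floor space 6 + 10 + 6 = 22 ≤ 23, output 17 + 4 + 15 = 36.
router + mill + bender: floor space 6 + 6 + 6 = 18 ≤ 23, output 17 + 2 + 15 = 34.
Best is router, grinder, and bender with total output 36.

36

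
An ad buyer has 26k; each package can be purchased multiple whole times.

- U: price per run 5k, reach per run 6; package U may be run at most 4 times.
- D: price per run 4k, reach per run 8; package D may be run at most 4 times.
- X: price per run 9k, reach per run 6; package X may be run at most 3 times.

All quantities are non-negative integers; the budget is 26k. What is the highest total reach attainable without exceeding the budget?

Take 2×U and 4×D: price 26 ≤ 26, reach 2·6 + 4·8 = 44.
D has the best ratio (8/4) and is taken to its limit of 4; remaining capacity is filled optimally with the others.

44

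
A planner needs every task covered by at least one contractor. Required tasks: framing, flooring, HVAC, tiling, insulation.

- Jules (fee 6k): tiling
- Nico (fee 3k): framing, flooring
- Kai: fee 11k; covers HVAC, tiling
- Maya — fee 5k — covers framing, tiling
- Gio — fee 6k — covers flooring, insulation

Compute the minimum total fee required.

20

The greedy cost-per-new-task heuristic would pick Nico, Maya, Gio, and Kai for 25, but a cheaper cover exists.
Choose Nico, Kai, and Gio: together they cover framing, flooring, HVAC, tiling, insulation — every task.
Total fee: 3 + 11 + 6 = 20.
No cover costs less than 20.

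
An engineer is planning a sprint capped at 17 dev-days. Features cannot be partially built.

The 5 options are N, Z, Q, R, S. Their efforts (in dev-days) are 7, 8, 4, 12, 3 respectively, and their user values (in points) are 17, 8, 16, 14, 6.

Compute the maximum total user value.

Treat it as a binary knapsack problem.
Allowing fractional choices, the relaxed optimum would be about 42.5, but features are indivisible.
N + Q + S: effort 7 + 4 + 3 = 14 ≤ 17, user value 17 + 16 + 6 = 39.
N + Q: effort 7 + 4 = 11 ≤ 17, user value 17 + 16 = 33.
Z + Q + S: effort 8 + 4 + 3 = 15 ≤ 17, user value 8 + 16 + 6 = 30.
Best is N, Q, and S with total user value 39.

39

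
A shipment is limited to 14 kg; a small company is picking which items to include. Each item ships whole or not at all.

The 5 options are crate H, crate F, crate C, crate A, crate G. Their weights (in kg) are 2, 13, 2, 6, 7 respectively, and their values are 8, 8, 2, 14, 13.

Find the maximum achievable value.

crate A + crate G: weight 6 + 7 = 13 ≤ 14, value 14 + 13 = 27.
crate H + crate C + crate G: weight 2 + 2 + 7 = 11 ≤ 14, value 8 + 2 + 13 = 23.
crate H + crate C + crate A: weight 2 + 2 + 6 = 10 ≤ 14, value 8 + 2 + 14 = 24.
Best is crate A and crate G with total value 27.

27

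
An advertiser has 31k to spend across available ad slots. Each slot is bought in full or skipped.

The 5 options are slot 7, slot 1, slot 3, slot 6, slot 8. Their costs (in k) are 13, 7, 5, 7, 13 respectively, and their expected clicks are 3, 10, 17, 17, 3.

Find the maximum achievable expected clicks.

44

Take slot 1, slot 3, and slot 6: cost 7 + 5 + 7 = 19 ≤ 31, expected clicks 10 + 17 + 17 = 44.
No other feasible combination does better.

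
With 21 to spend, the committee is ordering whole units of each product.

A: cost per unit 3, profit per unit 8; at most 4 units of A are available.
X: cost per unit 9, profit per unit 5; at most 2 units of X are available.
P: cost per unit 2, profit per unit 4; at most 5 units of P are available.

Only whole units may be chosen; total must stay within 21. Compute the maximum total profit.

3×A and 5×P: cost 19 ≤ 21, profit 3·8 + 5·4 = 44.
4×A and 4×P: cost 20 ≤ 21, profit 4·8 + 4·4 = 48.
Best is 48.

48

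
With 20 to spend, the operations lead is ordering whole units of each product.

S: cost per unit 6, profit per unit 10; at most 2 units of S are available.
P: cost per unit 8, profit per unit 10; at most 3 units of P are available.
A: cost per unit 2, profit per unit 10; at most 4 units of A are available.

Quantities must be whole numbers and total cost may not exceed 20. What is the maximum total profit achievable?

60

1×P and 4×A: cost 16 ≤ 20, profit 1·10 + 4·10 = 50.
2×S and 4×A: cost 20 ≤ 20, profit 2·10 + 4·10 = 60.
Best is 60.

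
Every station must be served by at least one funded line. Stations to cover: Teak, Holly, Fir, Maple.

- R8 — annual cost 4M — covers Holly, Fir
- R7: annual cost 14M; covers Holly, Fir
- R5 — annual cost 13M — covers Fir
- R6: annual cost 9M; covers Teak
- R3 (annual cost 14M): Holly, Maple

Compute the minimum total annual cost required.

Choose R8, R6, and R3: together they cover Teak, Holly, Fir, Maple — every station.
Total annual cost: 4 + 9 + 14 = 27.

27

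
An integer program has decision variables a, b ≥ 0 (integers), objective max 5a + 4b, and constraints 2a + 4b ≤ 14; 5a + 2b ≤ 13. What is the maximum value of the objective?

Relaxing integrality, the LP optimum is 18.50 at (a,b) = (1.5, 2.75), which is not an integer point.
(a,b)=(1,3): 2·1+4·3=14≤14, 5·1+2·3=11≤13, objective 17.
(a,b)=(2,1): 2·2+4·1=8≤14, 5·2+2·1=12≤13, objective 14.
(a,b)=(1,2): 2·1+4·2=10≤14, 5·1+2·2=9≤13, objective 13.
The best lattice point is (1,3), giving 17.

17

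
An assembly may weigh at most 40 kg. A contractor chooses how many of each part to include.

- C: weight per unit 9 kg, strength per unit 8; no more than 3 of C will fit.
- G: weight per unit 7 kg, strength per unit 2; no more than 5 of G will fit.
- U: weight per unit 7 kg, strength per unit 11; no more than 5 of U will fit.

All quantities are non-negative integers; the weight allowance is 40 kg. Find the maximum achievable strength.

55

U has the best ratio (11/7); taking only U gives at most 5×11 = 55 (stopped by the weight limit).
Optimal: 5×U: weight 35 ≤ 40, strength 5·11 = 55.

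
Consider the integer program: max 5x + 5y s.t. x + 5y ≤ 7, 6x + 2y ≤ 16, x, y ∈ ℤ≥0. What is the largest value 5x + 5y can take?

Relaxing integrality, the LP optimum is 16.43 at (x,y) = (2.36, 0.929), which is not an integer point.
(x,y)=(2,1) is feasible, giving 15.
(x,y)=(1,1) is feasible, giving 10.
(x,y)=(2,0) is feasible, giving 10.
Maximum is 15 at (x,y)=(2,1).

15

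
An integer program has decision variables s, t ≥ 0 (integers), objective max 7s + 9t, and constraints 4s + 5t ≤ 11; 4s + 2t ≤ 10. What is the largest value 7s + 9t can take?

18

Relaxing integrality, the LP optimum is 19.80 at (s,t) = (0, 2.2), which is not an integer point.
(s,t)=(0,2) is feasible, giving 18.
(s,t)=(1,1) is feasible, giving 16.
(s,t)=(0,1) is feasible, giving 9.
Maximum is 18 at (s,t)=(0,2).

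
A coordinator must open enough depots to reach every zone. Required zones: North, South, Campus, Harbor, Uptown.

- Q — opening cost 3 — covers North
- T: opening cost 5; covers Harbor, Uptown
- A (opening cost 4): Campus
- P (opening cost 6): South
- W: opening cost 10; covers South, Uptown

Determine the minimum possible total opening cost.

18

Choose Q, T, A, and P: together they cover North, South, Campus, Harbor, Uptown — every zone.
Total opening cost: 3 + 5 + 4 + 6 = 18.
No cover costs less than 18.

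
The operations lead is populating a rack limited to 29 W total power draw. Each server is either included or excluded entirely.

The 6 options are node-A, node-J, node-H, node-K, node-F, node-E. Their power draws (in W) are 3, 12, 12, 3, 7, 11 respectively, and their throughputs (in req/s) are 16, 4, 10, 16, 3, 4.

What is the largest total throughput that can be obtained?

This is a 0-1 knapsack instance.
Take node-A, node-H, node-K, and node-E: power draw 3 + 12 + 3 + 11 = 29 ≤ 29, throughput 16 + 10 + 16 + 4 = 46.
No other feasible combination does better.

46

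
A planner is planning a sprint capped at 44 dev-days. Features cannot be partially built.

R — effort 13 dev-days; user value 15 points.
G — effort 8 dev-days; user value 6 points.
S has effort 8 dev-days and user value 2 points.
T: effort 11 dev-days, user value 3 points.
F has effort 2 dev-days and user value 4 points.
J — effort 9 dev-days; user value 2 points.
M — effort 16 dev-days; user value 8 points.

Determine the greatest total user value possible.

33

Take R, G, F, and M: effort 13 + 8 + 2 + 16 = 39 ≤ 44, user value 15 + 6 + 4 + 8 = 33.
No other feasible combination does better.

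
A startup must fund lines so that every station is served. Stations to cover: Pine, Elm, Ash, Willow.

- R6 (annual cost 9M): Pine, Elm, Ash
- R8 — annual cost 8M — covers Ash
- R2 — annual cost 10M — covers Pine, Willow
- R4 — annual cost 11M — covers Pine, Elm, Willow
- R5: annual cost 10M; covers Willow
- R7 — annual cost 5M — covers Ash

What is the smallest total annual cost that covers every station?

The greedy cost-per-new-station heuristic would pick R6 and R2 for 19, but a cheaper cover exists.
Choose R4 and R7: together they cover Pine, Elm, Ash, Willow — every station.
Total annual cost: 11 + 5 = 16.
No cover costs less than 16.

16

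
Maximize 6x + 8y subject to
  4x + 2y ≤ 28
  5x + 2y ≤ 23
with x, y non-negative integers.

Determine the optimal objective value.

88

The continuous relaxation peaks at (0, 11.5) with value 92.00; rounding to a feasible lattice point costs some objective.
(x,y)=(0,11): 4·0+2·11=22≤28, 5·0+2·11=22≤23, objective 88.
(x,y)=(0,10): 4·0+2·10=20≤28, 5·0+2·10=20≤23, objective 80.
No feasible integer point exceeds 88.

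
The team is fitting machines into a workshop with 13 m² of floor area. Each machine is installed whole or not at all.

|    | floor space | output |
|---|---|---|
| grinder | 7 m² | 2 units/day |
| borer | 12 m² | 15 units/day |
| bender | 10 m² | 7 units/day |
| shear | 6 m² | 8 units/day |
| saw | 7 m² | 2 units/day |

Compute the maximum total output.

15

shear + saw: floor space 6 + 7 = 13 ≤ 13, output 8 + 2 = 10.
grinder + shear: floor space 7 + 6 = 13 ≤ 13, output 2 + 8 = 10.
borer: floor space 12 ≤ 13, output 15.
Best is borer with total output 15.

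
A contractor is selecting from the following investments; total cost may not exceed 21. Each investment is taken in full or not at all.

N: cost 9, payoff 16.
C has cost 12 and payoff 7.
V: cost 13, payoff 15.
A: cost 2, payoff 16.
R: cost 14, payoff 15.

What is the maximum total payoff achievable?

32

Allowing fractional choices, the relaxed optimum would be about 43.5, but investments are indivisible.
N + A: cost 9 + 2 = 11 ≤ 21, payoff 16 + 16 = 32.
A + R: cost 2 + 14 = 16 ≤ 21, payoff 16 + 15 = 31.
V + A: cost 13 + 2 = 15 ≤ 21, payoff 15 + 16 = 31.
Best is N and A with total payoff 32.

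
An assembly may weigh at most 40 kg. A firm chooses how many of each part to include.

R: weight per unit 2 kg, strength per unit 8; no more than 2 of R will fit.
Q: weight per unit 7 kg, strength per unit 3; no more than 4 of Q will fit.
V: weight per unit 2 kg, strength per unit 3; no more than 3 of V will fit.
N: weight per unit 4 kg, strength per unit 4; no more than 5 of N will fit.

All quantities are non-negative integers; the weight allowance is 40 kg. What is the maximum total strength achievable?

R has the best ratio (8/2); taking only R gives at most 2×8 = 16 (stopped by the supply cap of 2).
Mixing does better — 2×R, 1×Q, 3×V, and 5×N: weight 37 ≤ 40, strength 2·8 + 1·3 + 3·3 + 5·4 = 48.

48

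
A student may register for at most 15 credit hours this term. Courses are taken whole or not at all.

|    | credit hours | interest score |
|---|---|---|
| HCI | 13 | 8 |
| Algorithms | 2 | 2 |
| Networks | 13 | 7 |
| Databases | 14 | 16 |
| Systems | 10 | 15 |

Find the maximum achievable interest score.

17

Take Algorithms and Systems: credit hours 2 + 10 = 12 ≤ 15, interest score 2 + 15 = 17.
No other feasible combination does better.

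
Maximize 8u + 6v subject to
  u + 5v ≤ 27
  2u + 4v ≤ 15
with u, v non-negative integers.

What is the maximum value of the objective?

56

(u,v)=(7,0): 1·7+5·0=7≤27, 2·7+4·0=14≤15, objective 56.
(u,v)=(6,0): 1·6+5·0=6≤27, 2·6+4·0=12≤15, objective 48.
No feasible integer point exceeds 56.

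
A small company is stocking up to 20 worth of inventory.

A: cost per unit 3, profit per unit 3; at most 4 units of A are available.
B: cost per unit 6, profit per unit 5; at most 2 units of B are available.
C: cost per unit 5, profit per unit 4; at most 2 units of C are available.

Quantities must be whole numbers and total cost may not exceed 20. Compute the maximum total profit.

3×A, 1×B, and 1×C: cost 20 ≤ 20, profit 3·3 + 1·5 + 1·4 = 18.
1×A, 2×B, and 1×C: cost 20 ≤ 20, profit 1·3 + 2·5 + 1·4 = 17.
Best is 18.

18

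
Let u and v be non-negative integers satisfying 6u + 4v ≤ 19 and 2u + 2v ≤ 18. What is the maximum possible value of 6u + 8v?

Relaxing integrality, the LP optimum is 38.00 at (u,v) = (0, 4.75), which is not an integer point.
(u,v)=(0,4): 6·0+4·4=16≤19, 2·0+2·4=8≤18, objective 32.
(u,v)=(1,3): 6·1+4·3=18≤19, 2·1+2·3=8≤18, objective 30.
The best lattice point is (0,4), giving 32.

32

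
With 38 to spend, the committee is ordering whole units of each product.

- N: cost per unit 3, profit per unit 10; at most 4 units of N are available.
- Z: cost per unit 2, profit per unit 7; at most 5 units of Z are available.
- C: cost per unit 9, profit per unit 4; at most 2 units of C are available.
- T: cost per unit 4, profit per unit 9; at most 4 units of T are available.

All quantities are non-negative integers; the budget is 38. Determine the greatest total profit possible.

Z has the best ratio (7/2); taking only Z gives at most 5×7 = 35 (stopped by the supply cap of 5).
Mixing does better — 4×N, 5×Z, and 4×T: cost 38 ≤ 38, profit 4·10 + 5·7 + 4·9 = 111.

111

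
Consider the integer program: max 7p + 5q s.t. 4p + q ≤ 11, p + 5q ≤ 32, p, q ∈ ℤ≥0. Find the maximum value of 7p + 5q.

37

(p,q)=(1,6) is feasible, giving 37.
(p,q)=(1,5) is feasible, giving 32.
(p,q)=(0,6) is feasible, giving 30.
The best lattice point is (1,6), giving 37.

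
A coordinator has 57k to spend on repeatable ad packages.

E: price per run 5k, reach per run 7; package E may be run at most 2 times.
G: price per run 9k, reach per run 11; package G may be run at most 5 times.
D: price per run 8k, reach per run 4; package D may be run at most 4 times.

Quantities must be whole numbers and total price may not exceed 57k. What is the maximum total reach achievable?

69

E has the best ratio (7/5); taking only E gives at most 2×7 = 14 (stopped by the supply cap of 2).
Mixing does better — 2×E and 5×G: price 55 ≤ 57, reach 2·7 + 5·11 = 69.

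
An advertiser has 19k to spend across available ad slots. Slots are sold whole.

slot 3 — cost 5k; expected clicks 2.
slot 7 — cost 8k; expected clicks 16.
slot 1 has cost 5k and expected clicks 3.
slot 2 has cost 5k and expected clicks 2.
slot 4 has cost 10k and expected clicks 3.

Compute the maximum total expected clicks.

21

slot 3 + slot 7 + slot 2: cost 5 + 8 + 5 = 18 ≤ 19, expected clicks 2 + 16 + 2 = 20.
slot 7 + slot 1 + slot 2: cost 8 + 5 + 5 = 18 ≤ 19, expected clicks 16 + 3 + 2 = 21.
slot 3 + slot 7 + slot 1: cost 5 + 8 + 5 = 18 ≤ 19, expected clicks 2 + 16 + 3 = 21.
The maximum expected clicks is 21; one optimal choice is slot 3, slot 7, and slot 1.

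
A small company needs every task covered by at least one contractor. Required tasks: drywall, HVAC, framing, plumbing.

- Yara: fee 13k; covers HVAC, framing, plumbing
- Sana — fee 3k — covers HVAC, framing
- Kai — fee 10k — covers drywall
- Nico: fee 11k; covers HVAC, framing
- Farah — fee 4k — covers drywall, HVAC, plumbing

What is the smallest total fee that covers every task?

This is an integer covering problem.
Choose Sana and Farah: together they cover drywall, HVAC, framing, plumbing — every task.
Total fee: 3 + 4 = 7.
No cover costs less than 7.

7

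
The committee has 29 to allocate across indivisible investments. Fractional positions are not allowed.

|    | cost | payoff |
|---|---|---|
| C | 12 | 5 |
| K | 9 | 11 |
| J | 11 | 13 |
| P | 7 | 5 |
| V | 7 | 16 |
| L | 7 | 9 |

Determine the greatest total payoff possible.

40

Allowing fractional choices, the relaxed optimum would be about 43.1, but investments are indivisible.
K + V + L: cost 9 + 7 + 7 = 23 ≤ 29, payoff 11 + 16 + 9 = 36.
J + V + L: cost 11 + 7 + 7 = 25 ≤ 29, payoff 13 + 16 + 9 = 38.
K + J + V: cost 9 + 11 + 7 = 27 ≤ 29, payoff 11 + 13 + 16 = 40.
Best is K, J, and V with total payoff 40.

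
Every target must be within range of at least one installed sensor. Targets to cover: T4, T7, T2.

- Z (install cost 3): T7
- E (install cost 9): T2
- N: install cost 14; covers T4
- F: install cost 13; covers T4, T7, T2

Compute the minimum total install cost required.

F alone covers T4, T7, T2 — every target.
Total install cost: 13.

13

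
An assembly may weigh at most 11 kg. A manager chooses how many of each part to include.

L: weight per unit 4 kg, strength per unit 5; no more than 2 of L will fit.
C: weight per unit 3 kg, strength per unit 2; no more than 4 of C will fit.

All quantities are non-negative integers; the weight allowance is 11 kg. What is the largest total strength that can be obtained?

12

L has the best ratio (5/4); taking only L gives at most 2×5 = 10 (stopped by the weight limit).
Mixing does better — 2×L and 1×C: weight 11 ≤ 11, strength 2·5 + 1·2 = 12.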